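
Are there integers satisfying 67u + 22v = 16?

Step 1: Compute gcd(67, 22).
gcd(67, 22) = 1

Step 2: Check divisibility.
Does 1 divide 16? 16 = 1 x 16, so yes.

By the theorem on linear Diophantine equations, 67u + 22v = 16 has integer solutions if and only if gcd(67, 22) divides 16. Since 1 | 16, solutions exist.

Yes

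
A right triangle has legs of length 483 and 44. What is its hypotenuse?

c² = a² + b² = 483² + 44² = 233289 + 1936 = 235225
c = 485

485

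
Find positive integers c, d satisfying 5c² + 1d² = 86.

Try small values of c and check whether (86 - 5c²)/1 is a perfect square.
c = 1: 5·1² = 5, so 1d² = 86 - 5 = 81, giving d² = 81, d = 9.
Check: 5·1² + 1·9² = 5 + 81 = 86 ✓

c = 1, d = 9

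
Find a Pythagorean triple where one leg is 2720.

We need the other leg and hypotenuse such that 2720² + x² = c².
Take x = 165, c = 2725: 2720² + 165² = 7398400 + 27225 = 7425625 = 2725² ✓
Triple: (165, 2720, 2725)

(165, 2720, 2725)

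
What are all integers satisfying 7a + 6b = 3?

Step 1: Compute gcd(7, 6) = 1.
Since 1 divides 3, solutions exist.

Step 2: Find a particular solution using extended Euclidean algorithm.
We get a₀ = 3, b₀ = -3.
Check: 7*3 + 6*-3 = 3 = 3 ✓

Step 3: Write the general solution.
a = 3 + (6/1)t = 3 + 6t
b = -3 - (7/1)t = -3 - 7t
for any integer t.

a = 3 + 6t, b = -3 - 7t for integer t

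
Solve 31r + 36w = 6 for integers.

Step 1: Check solvability.
gcd(31, 36) = 1
Since 1 divides 6, solutions exist.

Step 2: Apply extended Euclidean algorithm to find gcd.
We find integers such that 31*x0 + 36*y0 = 1

Step 3: Scale the particular solution.
Multiply by 6/1 = 6:
r = 42, w = -36

Step 4: Verify.
31*(42) + 36*(-36) = 6 = 6 ✓

r = 42, w = -36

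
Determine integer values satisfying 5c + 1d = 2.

Step 1: Check solvability.
gcd(5, 1) = 1
Since 1 divides 2, solutions exist.

Step 2: Apply extended Euclidean algorithm to find gcd.
We find integers such that 5*x0 + 1*y0 = 1

Step 3: Scale the particular solution.
Multiply by 2/1 = 2:
c = 0, d = 2

Step 4: Verify.
5*(0) + 1*(2) = 2 = 2 ✓

c = 0, d = 2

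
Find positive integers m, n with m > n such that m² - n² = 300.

Factor: m² - n² = (m+n)(m-n) = 300.
We need two factors of 300 with the same parity.
Use m+n = 150 and m-n = 2 (product 150·2 = 300).
Adding: 2m = 152, so m = 76.
Subtracting: 2n = 148, so n = 74.
Check: 76² - 74² = 5776 - 5476 = 300 ✓

m = 76, n = 74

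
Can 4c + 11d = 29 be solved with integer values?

Step 1: Compute gcd(4, 11).
gcd(4, 11) = 1

Step 2: Check divisibility.
Does 1 divide 29? 29 = 1 x 29, so yes.

By the theorem on linear Diophantine equations, 4c + 11d = 29 has integer solutions if and only if gcd(4, 11) divides 29. Since 1 | 29, solutions exist.

Yes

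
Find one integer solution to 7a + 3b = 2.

Step 1: Check solvability.
gcd(7, 3) = 1
Since 1 divides 2, solutions exist.

Step 2: Apply extended Euclidean algorithm to find gcd.
We find integers such that 7*x0 + 3*y0 = 1

Step 3: Scale the particular solution.
Multiply by 2/1 = 2:
a = 2, b = -4

Step 4: Verify.
7*(2) + 3*(-4) = 2 = 2 ✓

a = 2, b = -4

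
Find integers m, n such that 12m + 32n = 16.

Step 1: Check solvability.
gcd(12, 32) = 4
Since 4 divides 16, solutions exist.

Step 2: Apply extended Euclidean algorithm to find gcd.
We find integers such that 12*x0 + 32*y0 = 4

Step 3: Scale the particular solution.
Multiply by 16/4 = 4:
m = 12, n = -4

Step 4: Verify.
12*(12) + 32*(-4) = 16 = 16 ✓

m = 12, n = -4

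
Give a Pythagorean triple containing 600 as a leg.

We need the other leg and hypotenuse such that 600² + x² = c².
Take x = 481, c = 769: 600² + 481² = 360000 + 231361 = 591361 = 769² ✓
Triple: (481, 600, 769)

(481, 600, 769)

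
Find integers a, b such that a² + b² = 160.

We need to find integers a, b > 0 such that a² + b² = 160.
Trying a = 4: b² = 160 - 4² = 160 - 16 = 144
b = 12
Check: 4² + 12² = 16 + 144 = 160 ✓

160 = 4² + 12²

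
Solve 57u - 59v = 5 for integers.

Step 1: Check solvability.
gcd(57, 59) = 1
Since 1 divides 5, solutions exist.

Step 2: Apply extended Euclidean algorithm to find gcd.
We find integers such that 57*x0 + 59*y0 = 1

Step 3: Scale the particular solution.
Multiply by 5/1 = 5:
u = 145, v = 140

Step 4: Verify.
57*(145) - 59*(140) = 5 = 5 ✓

u = 145, v = 140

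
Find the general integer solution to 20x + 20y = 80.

Step 1: Compute gcd(20, 20) = 20.
Since 20 divides 80, solutions exist.

Step 2: Find a particular solution using extended Euclidean algorithm.
We get x₀ = 0, y₀ = 4.
Check: 20*0 + 20*4 = 80 = 80 ✓

Step 3: Write the general solution.
x = 0 + (20/20)t = 0 + 1t
y = 4 - (20/20)t = 4 - 1t
for any integer t.

x = 0 + 1t, y = 4 - 1t for integer t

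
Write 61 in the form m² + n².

We need to find integers m, n > 0 such that m² + n² = 61.
Trying m = 5: n² = 61 - 5² = 61 - 25 = 36
n = 6
Check: 5² + 6² = 25 + 36 = 61 ✓

61 = 5² + 6²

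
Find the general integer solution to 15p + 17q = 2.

Step 1: Compute gcd(15, 17) = 1.
Since 1 divides 2, solutions exist.

Step 2: Find a particular solution using extended Euclidean algorithm.
We get p₀ = 16, q₀ = -14.
Check: 15*16 + 17*-14 = 2 = 2 ✓

Step 3: Write the general solution.
p = 16 + (17/1)t = 16 + 17t
q = -14 - (15/1)t = -14 - 15t
for any integer t.

p = 16 + 17t, q = -14 - 15t for integer t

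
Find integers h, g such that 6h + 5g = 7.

Step 1: Check solvability.
gcd(6, 5) = 1
Since 1 divides 7, solutions exist.

Step 2: Apply extended Euclidean algorithm to find gcd.
We find integers such that 6*x0 + 5*y0 = 1

Step 3: Scale the particular solution.
Multiply by 7/1 = 7:
h = 7, g = -7

Step 4: Verify.
6*(7) + 5*(-7) = 7 = 7 ✓

h = 7, g = -7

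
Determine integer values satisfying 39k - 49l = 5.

Step 1: Check solvability.
gcd(39, 49) = 1
Since 1 divides 5, solutions exist.

Step 2: Apply extended Euclidean algorithm to find gcd.
We find integers such that 39*x0 + 49*y0 = 1

Step 3: Scale the particular solution.
Multiply by 5/1 = 5:
k = -25, l = -20

Step 4: Verify.
39*(-25) - 49*(-20) = 5 = 5 ✓

k = -25, l = -20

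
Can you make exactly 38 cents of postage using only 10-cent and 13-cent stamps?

We need non-negative x, y with 10x + 13y = 38.
gcd(10, 13) = 1 divides 38, so integer solutions exist, but checking x = 0..3 shows none with y ≥ 0.
So 38 cannot be made with non-negative stamp counts.

No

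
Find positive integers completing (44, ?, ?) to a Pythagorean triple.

We need the other leg and hypotenuse such that 44² + x² = c².
Take x = 483, c = 485: 44² + 483² = 1936 + 233289 = 235225 = 485² ✓
Triple: (483, 44, 485)

(483, 44, 485)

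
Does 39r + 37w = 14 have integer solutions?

Step 1: Compute gcd(39, 37).
gcd(39, 37) = 1

Step 2: Check divisibility.
Does 1 divide 14? 14 = 1 x 14, so yes.

By the theorem on linear Diophantine equations, 39r + 37w = 14 has integer solutions if and only if gcd(39, 37) divides 14. Since 1 | 14, solutions exist.

Yes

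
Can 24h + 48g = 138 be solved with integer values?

Step 1: Compute gcd(24, 48).
gcd(24, 48) = 24

Step 2: Check divisibility.
Does 24 divide 138? 138 = 24 x 5 + 18, so no.

By the theorem on linear Diophantine equations, 24h + 48g = 138 has integer solutions if and only if gcd(24, 48) divides 138. Since 24 does not divide 138, no solutions exist.

No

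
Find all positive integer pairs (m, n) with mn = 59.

The positive divisors of 59 are: 1, 59.
Each divisor d gives the pair (d, 59/d):
(1, 59), (59, 1)

(1, 59), (59, 1)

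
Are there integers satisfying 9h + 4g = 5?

Step 1: Compute gcd(9, 4).
gcd(9, 4) = 1

Step 2: Check divisibility.
Does 1 divide 5? 5 = 1 x 5, so yes.

By the theorem on linear Diophantine equations, 9h + 4g = 5 has integer solutions if and only if gcd(9, 4) divides 5. Since 1 | 5, solutions exist.

Yes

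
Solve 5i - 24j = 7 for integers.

Step 1: Check solvability.
gcd(5, 24) = 1
Since 1 divides 7, solutions exist.

Step 2: Apply extended Euclidean algorithm to find gcd.
We find integers such that 5*x0 + 24*y0 = 1

Step 3: Scale the particular solution.
Multiply by 7/1 = 7:
i = 35, j = 7

Step 4: Verify.
5*(35) - 24*(7) = 7 = 7 ✓

i = 35, j = 7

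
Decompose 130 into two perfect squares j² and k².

We need to find integers j, k > 0 such that j² + k² = 130.
Trying j = 3: k² = 130 - 3² = 130 - 9 = 121
k = 11
Check: 3² + 11² = 9 + 121 = 130 ✓

130 = 3² + 11²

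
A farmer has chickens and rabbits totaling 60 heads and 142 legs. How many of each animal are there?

Let c = chickens, r = rabbits.
Heads: c + r = 60
Legs: 2c + 4r = 142
From the first equation, c = 60 - r. Substitute:
2(60 - r) + 4r = 142
120 + 2r = 142
r = (142 - 120)/2 = 11
c = 60 - 11 = 49

Chickens: 49, Rabbits: 11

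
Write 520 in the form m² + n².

We need to find integers m, n > 0 such that m² + n² = 520.
Trying m = 6: n² = 520 - 6² = 520 - 36 = 484
n = 22
Check: 6² + 22² = 36 + 484 = 520 ✓

520 = 6² + 22²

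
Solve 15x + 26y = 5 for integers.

Step 1: Check solvability.
gcd(15, 26) = 1
Since 1 divides 5, solutions exist.

Step 2: Apply extended Euclidean algorithm to find gcd.
We find integers such that 15*x0 + 26*y0 = 1

Step 3: Scale the particular solution.
Multiply by 5/1 = 5:
x = 35, y = -20

Step 4: Verify.
15*(35) + 26*(-20) = 5 = 5 ✓

x = 35, y = -20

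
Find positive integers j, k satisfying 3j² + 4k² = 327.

Try small values of j and check whether (327 - 3j²)/4 is a perfect square.
j = 1: 3·1² = 3, so 4k² = 327 - 3 = 324, giving k² = 81, k = 9.
Check: 3·1² + 4·9² = 3 + 324 = 327 ✓

j = 1, k = 9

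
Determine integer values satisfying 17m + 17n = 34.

Step 1: Check solvability.
gcd(17, 17) = 17
Since 17 divides 34, solutions exist.

Step 2: Apply extended Euclidean algorithm to find gcd.
We find integers such that 17*x0 + 17*y0 = 17

Step 3: Scale the particular solution.
Multiply by 34/17 = 2:
m = 0, n = 2

Step 4: Verify.
17*(0) + 17*(2) = 34 = 34 ✓

m = 0, n = 2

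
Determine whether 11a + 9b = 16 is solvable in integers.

Step 1: Compute gcd(11, 9).
gcd(11, 9) = 1

Step 2: Check divisibility.
Does 1 divide 16? 16 = 1 x 16, so yes.

By the theorem on linear Diophantine equations, 11a + 9b = 16 has integer solutions if and only if gcd(11, 9) divides 16. Since 1 | 16, solutions exist.

Yes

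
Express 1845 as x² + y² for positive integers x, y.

We need to find integers x, y > 0 such that x² + y² = 1845.
Trying x = 9: y² = 1845 - 9² = 1845 - 81 = 1764
y = 42
Check: 9² + 42² = 81 + 1764 = 1845 ✓

1845 = 9² + 42²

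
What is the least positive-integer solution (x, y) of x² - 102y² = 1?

We seek the smallest positive integers (x, y) with x² - 102y² = 1, i.e., x² = 102y² + 1.
Try successive y values:
y = 1: x² = 102·1² + 1 = 103, not a perfect square
y = 2: x² = 102·2² + 1 = 409, not a perfect square
y = 3: x² = 102·3² + 1 = 919, not a perfect square
... continuing the search (or via continued fractions) ...
y = 10: x² = 102·10² + 1 = 10201, x = 101 ✓

Verify: 101² - 102·10² = 10201 - 10200 = 1 ✓

x = 101, y = 10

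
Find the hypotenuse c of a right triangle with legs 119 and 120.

c² = a² + b² = 119² + 120² = 14161 + 14400 = 28561
c = 169

169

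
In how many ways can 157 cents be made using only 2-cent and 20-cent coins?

We need non-negative integers (x, y) with 2x + 20y = 157.
For each x from 0 to 78, check if (157 - 2x) is a non-negative multiple of 20.
Solutions (x, y): none
Count: 0

0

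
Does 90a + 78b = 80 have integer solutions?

Step 1: Compute gcd(90, 78).
gcd(90, 78) = 6

Step 2: Check divisibility.
Does 6 divide 80? 80 = 6 x 13 + 2, so no.

By the theorem on linear Diophantine equations, 90a + 78b = 80 has integer solutions if and only if gcd(90, 78) divides 80. Since 6 does not divide 80, no solutions exist.

No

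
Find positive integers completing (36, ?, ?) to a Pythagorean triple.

We need the other leg and hypotenuse such that 36² + x² = c².
Take x = 323, c = 325: 36² + 323² = 1296 + 104329 = 105625 = 325² ✓
Triple: (323, 36, 325)

(323, 36, 325)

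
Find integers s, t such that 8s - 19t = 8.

Step 1: Check solvability.
gcd(8, 19) = 1
Since 1 divides 8, solutions exist.

Step 2: Apply extended Euclidean algorithm to find gcd.
We find integers such that 8*x0 + 19*y0 = 1

Step 3: Scale the particular solution.
Multiply by 8/1 = 8:
s = -56, t = -24

Step 4: Verify.
8*(-56) - 19*(-24) = 8 = 8 ✓

s = -56, t = -24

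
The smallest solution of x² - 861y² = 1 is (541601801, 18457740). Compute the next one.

Solutions to x² - Dy² = 1 are generated by powers of (x₀ + y₀√D).
The next solution satisfies x₁ + y₁√861 = (x₀ + y₀√861)², giving:
x₁ = x₀² + 861y₀² = 541601801² + 861·18457740² = 293332510846443601 + 293332510846443600 = 586665021692887201
y₁ = 2x₀y₀ = 2·541601801·18457740 = 19993490452779480

Verify: 586665021692887201² - 861·19993490452779480² = 344175847677915810130685115309614401 - 344175847677915810130685115309614400 = 1 ✓

x = 586665021692887201, y = 19993490452779480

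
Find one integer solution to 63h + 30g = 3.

Step 1: Check solvability.
gcd(63, 30) = 3
Since 3 divides 3, solutions exist.

Step 2: Apply extended Euclidean algorithm to find gcd.
We find integers such that 63*x0 + 30*y0 = 3

Step 3: Scale the particular solution.
Multiply by 3/3 = 1:
h = 1, g = -2

Step 4: Verify.
63*(1) + 30*(-2) = 3 = 3 ✓

h = 1, g = -2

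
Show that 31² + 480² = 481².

Compute a² + b²:
31² + 480² = 961 + 230400 = 231361
Compute c²:
481² = 231361
Since 231361 = 231361, it is a Pythagorean triple.

Yes, it is a Pythagorean triple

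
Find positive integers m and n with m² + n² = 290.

We need to find integers m, n > 0 such that m² + n² = 290.
Trying m = 1: n² = 290 - 1² = 290 - 1 = 289
n = 17
Check: 1² + 17² = 1 + 289 = 290 ✓

290 = 1² + 17²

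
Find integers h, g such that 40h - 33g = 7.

Step 1: Check solvability.
gcd(40, 33) = 1
Since 1 divides 7, solutions exist.

Step 2: Apply extended Euclidean algorithm to find gcd.
We find integers such that 40*x0 + 33*y0 = 1

Step 3: Scale the particular solution.
Multiply by 7/1 = 7:
h = -98, g = -119

Step 4: Verify.
40*(-98) - 33*(-119) = 7 = 7 ✓

h = -98, g = -119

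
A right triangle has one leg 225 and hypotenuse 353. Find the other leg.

b² = c² - a² = 124609 - 50625 = 73984
b = 272

272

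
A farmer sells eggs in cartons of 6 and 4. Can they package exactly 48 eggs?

We need non-negative a, b with 6a + 4b = 48.
gcd(6, 4) = 2 divides 48.
Try a = 0: 4b = 48 - 0 = 48, so b = 12.
One way: 0 cartons of 6 and 12 cartons of 4.

Yes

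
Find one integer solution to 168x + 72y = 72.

Step 1: Check solvability.
gcd(168, 72) = 24
Since 24 divides 72, solutions exist.

Step 2: Apply extended Euclidean algorithm to find gcd.
We find integers such that 168*x0 + 72*y0 = 24

Step 3: Scale the particular solution.
Multiply by 72/24 = 3:
x = 3, y = -6

Step 4: Verify.
168*(3) + 72*(-6) = 72 = 72 ✓

x = 3, y = -6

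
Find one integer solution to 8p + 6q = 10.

Step 1: Check solvability.
gcd(8, 6) = 2
Since 2 divides 10, solutions exist.

Step 2: Apply extended Euclidean algorithm to find gcd.
We find integers such that 8*x0 + 6*y0 = 2

Step 3: Scale the particular solution.
Multiply by 10/2 = 5:
p = 5, q = -5

Step 4: Verify.
8*(5) + 6*(-5) = 10 = 10 ✓

p = 5, q = -5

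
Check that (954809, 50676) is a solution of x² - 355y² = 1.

Compute x² = 954809² = 911660226481
Compute 355y² = 355·50676² = 355·2568056976 = 911660226480
x² - 355y² = 911660226481 - 911660226480 = 1
Since this equals 1, (954809, 50676) is a solution.

Yes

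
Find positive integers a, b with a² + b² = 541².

We need a² + b² = 541² = 292681.
Trying: 341² + 420² = 116281 + 176400 = 292681 ✓

(341, 420, 541)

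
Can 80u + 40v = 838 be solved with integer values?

Step 1: Compute gcd(80, 40).
gcd(80, 40) = 40

Step 2: Check divisibility.
Does 40 divide 838? 838 = 40 x 20 + 38, so no.

By the theorem on linear Diophantine equations, 80u + 40v = 838 has integer solutions if and only if gcd(80, 40) divides 838. Since 40 does not divide 838, no solutions exist.

No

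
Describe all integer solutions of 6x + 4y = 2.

Step 1: Compute gcd(6, 4) = 2.
Since 2 divides 2, solutions exist.

Step 2: Find a particular solution using extended Euclidean algorithm.
We get x₀ = 1, y₀ = -1.
Check: 6*1 + 4*-1 = 2 = 2 ✓

Step 3: Write the general solution.
x = 1 + (4/2)t = 1 + 2t
y = -1 - (6/2)t = -1 - 3t
for any integer t.

x = 1 + 2t, y = -1 - 3t for integer t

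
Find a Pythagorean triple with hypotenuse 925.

We need a² + b² = 925² = 855625.
Trying: 533² + 756² = 284089 + 571536 = 855625 ✓

(533, 756, 925)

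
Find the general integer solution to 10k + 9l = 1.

Step 1: Compute gcd(10, 9) = 1.
Since 1 divides 1, solutions exist.

Step 2: Find a particular solution using extended Euclidean algorithm.
We get k₀ = 1, l₀ = -1.
Check: 10*1 + 9*-1 = 1 = 1 ✓

Step 3: Write the general solution.
k = 1 + (9/1)t = 1 + 9t
l = -1 - (10/1)t = -1 - 10t
for any integer t.

k = 1 + 9t, l = -1 - 10t for integer t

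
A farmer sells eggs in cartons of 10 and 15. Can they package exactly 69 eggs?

We need non-negative a, b with 10a + 15b = 69.
gcd(10, 15) = 5, and 5 does not divide 69.
No integer solutions exist.

No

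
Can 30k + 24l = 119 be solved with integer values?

Step 1: Compute gcd(30, 24).
gcd(30, 24) = 6

Step 2: Check divisibility.
Does 6 divide 119? 119 = 6 x 19 + 5, so no.

By the theorem on linear Diophantine equations, 30k + 24l = 119 has integer solutions if and only if gcd(30, 24) divides 119. Since 6 does not divide 119, no solutions exist.

No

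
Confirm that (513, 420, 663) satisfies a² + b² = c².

Compute a² + b² = 513² + 420² = 263169 + 176400 = 439569
Compute c² = 663² = 439569
Since 439569 = 439569, confirmed.

Yes, it is a Pythagorean triple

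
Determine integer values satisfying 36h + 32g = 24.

Step 1: Check solvability.
gcd(36, 32) = 4
Since 4 divides 24, solutions exist.

Step 2: Apply extended Euclidean algorithm to find gcd.
We find integers such that 36*x0 + 32*y0 = 4

Step 3: Scale the particular solution.
Multiply by 24/4 = 6:
h = 6, g = -6

Step 4: Verify.
36*(6) + 32*(-6) = 24 = 24 ✓

h = 6, g = -6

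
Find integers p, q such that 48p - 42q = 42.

Step 1: Check solvability.
gcd(48, 42) = 6
Since 6 divides 42, solutions exist.

Step 2: Apply extended Euclidean algorithm to find gcd.
We find integers such that 48*x0 + 42*y0 = 6

Step 3: Scale the particular solution.
Multiply by 42/6 = 7:
p = 7, q = 7

Step 4: Verify.
48*(7) - 42*(7) = 42 = 42 ✓

p = 7, q = 7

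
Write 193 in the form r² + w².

We need to find integers r, w > 0 such that r² + w² = 193.
Trying r = 7: w² = 193 - 7² = 193 - 49 = 144
w = 12
Check: 7² + 12² = 49 + 144 = 193 ✓

193 = 7² + 12²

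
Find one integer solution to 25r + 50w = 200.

Step 1: Check solvability.
gcd(25, 50) = 25
Since 25 divides 200, solutions exist.

Step 2: Apply extended Euclidean algorithm to find gcd.
We find integers such that 25*x0 + 50*y0 = 25

Step 3: Scale the particular solution.
Multiply by 200/25 = 8:
r = 8, w = 0

Step 4: Verify.
25*(8) + 50*(0) = 200 = 200 ✓

r = 8, w = 0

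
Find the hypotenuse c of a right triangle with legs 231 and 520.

c² = a² + b² = 231² + 520² = 53361 + 270400 = 323761
c = 569

569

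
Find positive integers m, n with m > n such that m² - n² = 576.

Factor: m² - n² = (m+n)(m-n) = 576.
We need two factors of 576 with the same parity.
Use m+n = 288 and m-n = 2 (product 288·2 = 576).
Adding: 2m = 290, so m = 145.
Subtracting: 2n = 286, so n = 143.
Check: 145² - 143² = 21025 - 20449 = 576 ✓

m = 145, n = 143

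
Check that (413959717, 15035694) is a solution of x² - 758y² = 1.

Compute x² = 413959717² = 171362647298720089
Compute 758y² = 758·15035694² = 758·226072094061636 = 171362647298720088
x² - 758y² = 171362647298720089 - 171362647298720088 = 1
Since this equals 1, (413959717, 15035694) is a solution.

Yes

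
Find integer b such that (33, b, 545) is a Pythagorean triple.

b² = c² - a² = 545² - 33² = 297025 - 1089 = 295936
b = sqrt(295936) = 544

544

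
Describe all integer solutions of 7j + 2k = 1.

Step 1: Compute gcd(7, 2) = 1.
Since 1 divides 1, solutions exist.

Step 2: Find a particular solution using extended Euclidean algorithm.
We get j₀ = 1, k₀ = -3.
Check: 7*1 + 2*-3 = 1 = 1 ✓

Step 3: Write the general solution.
j = 1 + (2/1)t = 1 + 2t
k = -3 - (7/1)t = -3 - 7t
for any integer t.

j = 1 + 2t, k = -3 - 7t for integer t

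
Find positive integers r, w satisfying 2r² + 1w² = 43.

Try small values of r and check whether (43 - 2r²)/1 is a perfect square.
r = 3: 2·3² = 18, so 1w² = 43 - 18 = 25, giving w² = 25, w = 5.
Check: 2·3² + 1·5² = 18 + 25 = 43 ✓

r = 3, w = 5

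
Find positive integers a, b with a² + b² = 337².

We need a² + b² = 337² = 113569.
Trying: 175² + 288² = 30625 + 82944 = 113569 ✓

(175, 288, 337)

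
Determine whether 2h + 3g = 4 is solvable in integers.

Step 1: Compute gcd(2, 3).
gcd(2, 3) = 1

Step 2: Check divisibility.
Does 1 divide 4? 4 = 1 x 4, so yes.

By the theorem on linear Diophantine equations, 2h + 3g = 4 has integer solutions if and only if gcd(2, 3) divides 4. Since 1 | 4, solutions exist.

Yes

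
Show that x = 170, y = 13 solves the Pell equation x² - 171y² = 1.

Compute x² = 170² = 28900
Compute 171y² = 171·13² = 171·169 = 28899
x² - 171y² = 28900 - 28899 = 1
Since this equals 1, (170, 13) is a solution.

Yes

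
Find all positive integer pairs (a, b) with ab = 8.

The positive divisors of 8 are: 1, 2, 4, 8.
Each divisor d gives the pair (d, 8/d):
(1, 8), (2, 4), (4, 2), (8, 1)

(1, 8), (2, 4), (4, 2), (8, 1)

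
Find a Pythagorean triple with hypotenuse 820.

We need a² + b² = 820² = 672400.
Trying: 748² + 336² = 559504 + 112896 = 672400 ✓

(748, 336, 820)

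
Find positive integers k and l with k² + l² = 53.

We need to find integers k, l > 0 such that k² + l² = 53.
Trying k = 2: l² = 53 - 2² = 53 - 4 = 49
l = 7
Check: 2² + 7² = 4 + 49 = 53 ✓

53 = 2² + 7²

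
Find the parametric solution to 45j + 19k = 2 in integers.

Step 1: Compute gcd(45, 19) = 1.
Since 1 divides 2, solutions exist.

Step 2: Find a particular solution using extended Euclidean algorithm.
We get j₀ = -16, k₀ = 38.
Check: 45*-16 + 19*38 = 2 = 2 ✓

Step 3: Write the general solution.
j = -16 + (19/1)t = -16 + 19t
k = 38 - (45/1)t = 38 - 45t
for any integer t.

j = -16 + 19t, k = 38 - 45t for integer t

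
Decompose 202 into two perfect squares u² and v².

We need to find integers u, v > 0 such that u² + v² = 202.
Trying u = 9: v² = 202 - 9² = 202 - 81 = 121
v = 11
Check: 9² + 11² = 81 + 121 = 202 ✓

202 = 9² + 11²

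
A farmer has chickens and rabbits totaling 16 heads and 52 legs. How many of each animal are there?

Let c = chickens, r = rabbits.
Heads: c + r = 16
Legs: 2c + 4r = 52
From the first equation, c = 16 - r. Substitute:
2(16 - r) + 4r = 52
32 + 2r = 52
r = (52 - 32)/2 = 10
c = 16 - 10 = 6

Chickens: 6, Rabbits: 10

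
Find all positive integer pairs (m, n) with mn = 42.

The positive divisors of 42 are: 1, 2, 3, 6, 7, 14, 21, 42.
Each divisor d gives the pair (d, 42/d):
(1, 42), (2, 21), (3, 14), (6, 7), (7, 6), (14, 3), (21, 2), (42, 1)

(1, 42), (2, 21), (3, 14), (6, 7), (7, 6), (14, 3), (21, 2), (42, 1)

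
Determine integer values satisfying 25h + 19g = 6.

Step 1: Check solvability.
gcd(25, 19) = 1
Since 1 divides 6, solutions exist.

Step 2: Apply extended Euclidean algorithm to find gcd.
We find integers such that 25*x0 + 19*y0 = 1

Step 3: Scale the particular solution.
Multiply by 6/1 = 6:
h = -18, g = 24

Step 4: Verify.
25*(-18) + 19*(24) = 6 = 6 ✓

h = -18, g = 24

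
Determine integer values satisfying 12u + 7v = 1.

Step 1: Check solvability.
gcd(12, 7) = 1
Since 1 divides 1, solutions exist.

Step 2: Apply extended Euclidean algorithm to find gcd.
We find integers such that 12*x0 + 7*y0 = 1

Step 3: Scale the particular solution.
Multiply by 1/1 = 1:
u = 3, v = -5

Step 4: Verify.
12*(3) + 7*(-5) = 1 = 1 ✓

u = 3, v = -5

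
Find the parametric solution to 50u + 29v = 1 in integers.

Step 1: Compute gcd(50, 29) = 1.
Since 1 divides 1, solutions exist.

Step 2: Find a particular solution using extended Euclidean algorithm.
We get u₀ = -11, v₀ = 19.
Check: 50*-11 + 29*19 = 1 = 1 ✓

Step 3: Write the general solution.
u = -11 + (29/1)t = -11 + 29t
v = 19 - (50/1)t = 19 - 50t
for any integer t.

u = -11 + 29t, v = 19 - 50t for integer t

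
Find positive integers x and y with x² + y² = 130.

We need to find integers x, y > 0 such that x² + y² = 130.
Trying x = 3: y² = 130 - 3² = 130 - 9 = 121
y = 11
Check: 3² + 11² = 9 + 121 = 130 ✓

130 = 3² + 11²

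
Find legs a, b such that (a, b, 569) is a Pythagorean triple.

We need a² + b² = 569² = 323761.
Trying: 231² + 520² = 53361 + 270400 = 323761 ✓

(231, 520, 569)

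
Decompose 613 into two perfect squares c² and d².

We need to find integers c, d > 0 such that c² + d² = 613.
Trying c = 17: d² = 613 - 17² = 613 - 289 = 324
d = 18
Check: 17² + 18² = 289 + 324 = 613 ✓

613 = 17² + 18²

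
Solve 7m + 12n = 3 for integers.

Step 1: Check solvability.
gcd(7, 12) = 1
Since 1 divides 3, solutions exist.

Step 2: Apply extended Euclidean algorithm to find gcd.
We find integers such that 7*x0 + 12*y0 = 1

Step 3: Scale the particular solution.
Multiply by 3/1 = 3:
m = -15, n = 9

Step 4: Verify.
7*(-15) + 12*(9) = 3 = 3 ✓

m = -15, n = 9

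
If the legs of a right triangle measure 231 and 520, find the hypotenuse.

c² = a² + b² = 231² + 520² = 53361 + 270400 = 323761
c = 569

569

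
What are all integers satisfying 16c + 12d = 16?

Step 1: Compute gcd(16, 12) = 4.
Since 4 divides 16, solutions exist.

Step 2: Find a particular solution using extended Euclidean algorithm.
We get c₀ = 4, d₀ = -4.
Check: 16*4 + 12*-4 = 16 = 16 ✓

Step 3: Write the general solution.
c = 4 + (12/4)t = 4 + 3t
d = -4 - (16/4)t = -4 - 4t
for any integer t.

c = 4 + 3t, d = -4 - 4t for integer t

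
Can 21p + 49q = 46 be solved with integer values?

Step 1: Compute gcd(21, 49).
gcd(21, 49) = 7

Step 2: Check divisibility.
Does 7 divide 46? 46 = 7 x 6 + 4, so no.

By the theorem on linear Diophantine equations, 21p + 49q = 46 has integer solutions if and only if gcd(21, 49) divides 46. Since 7 does not divide 46, no solutions exist.

No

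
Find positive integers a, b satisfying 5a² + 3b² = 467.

Try small values of a and check whether (467 - 5a²)/3 is a perfect square.
a = 8: 5·8² = 320, so 3b² = 467 - 320 = 147, giving b² = 49, b = 7.
Check: 5·8² + 3·7² = 320 + 147 = 467 ✓

a = 8, b = 7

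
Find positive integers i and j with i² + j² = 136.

We need to find integers i, j > 0 such that i² + j² = 136.
Trying i = 6: j² = 136 - 6² = 136 - 36 = 100
j = 10
Check: 6² + 10² = 36 + 100 = 136 ✓

136 = 6² + 10²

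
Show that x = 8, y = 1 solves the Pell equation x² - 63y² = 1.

Compute x² = 8² = 64
Compute 63y² = 63·1² = 63·1 = 63
x² - 63y² = 64 - 63 = 1
Since this equals 1, (8, 1) is a solution.

Yes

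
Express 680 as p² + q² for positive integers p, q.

We need to find integers p, q > 0 such that p² + q² = 680.
Trying p = 2: q² = 680 - 2² = 680 - 4 = 676
q = 26
Check: 2² + 26² = 4 + 676 = 680 ✓

680 = 2² + 26²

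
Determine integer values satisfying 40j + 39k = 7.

Step 1: Check solvability.
gcd(40, 39) = 1
Since 1 divides 7, solutions exist.

Step 2: Apply extended Euclidean algorithm to find gcd.
We find integers such that 40*x0 + 39*y0 = 1

Step 3: Scale the particular solution.
Multiply by 7/1 = 7:
j = 7, k = -7

Step 4: Verify.
40*(7) + 39*(-7) = 7 = 7 ✓

j = 7, k = -7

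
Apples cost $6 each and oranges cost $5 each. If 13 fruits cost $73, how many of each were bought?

Let a = apples, o = oranges.
a + o = 13
6a + 5o = 73
Substitute o = 13 - a:
6a + 5(13 - a) = 73
(6 - 5)a = 73 - 65
1a = 8
a = 8, o = 13 - 8 = 5

Apples: 8, Oranges: 5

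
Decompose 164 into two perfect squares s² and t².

We need to find integers s, t > 0 such that s² + t² = 164.
Trying s = 8: t² = 164 - 8² = 164 - 64 = 100
t = 10
Check: 8² + 10² = 64 + 100 = 164 ✓

164 = 8² + 10²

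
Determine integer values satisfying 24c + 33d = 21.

Step 1: Check solvability.
gcd(24, 33) = 3
Since 3 divides 21, solutions exist.

Step 2: Apply extended Euclidean algorithm to find gcd.
We find integers such that 24*x0 + 33*y0 = 3

Step 3: Scale the particular solution.
Multiply by 21/3 = 7:
c = -28, d = 21

Step 4: Verify.
24*(-28) + 33*(21) = 21 = 21 ✓

c = -28, d = 21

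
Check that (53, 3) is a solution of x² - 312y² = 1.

Compute x² = 53² = 2809
Compute 312y² = 312·3² = 312·9 = 2808
x² - 312y² = 2809 - 2808 = 1
Since this equals 1, (53, 3) is a solution.

Yes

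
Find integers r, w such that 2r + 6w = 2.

Step 1: Check solvability.
gcd(2, 6) = 2
Since 2 divides 2, solutions exist.

Step 2: Apply extended Euclidean algorithm to find gcd.
We find integers such that 2*x0 + 6*y0 = 2

Step 3: Scale the particular solution.
Multiply by 2/2 = 1:
r = 1, w = 0

Step 4: Verify.
2*(1) + 6*(0) = 2 = 2 ✓

r = 1, w = 0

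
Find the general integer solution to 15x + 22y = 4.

Step 1: Compute gcd(15, 22) = 1.
Since 1 divides 4, solutions exist.

Step 2: Find a particular solution using extended Euclidean algorithm.
We get x₀ = 12, y₀ = -8.
Check: 15*12 + 22*-8 = 4 = 4 ✓

Step 3: Write the general solution.
x = 12 + (22/1)t = 12 + 22t
y = -8 - (15/1)t = -8 - 15t
for any integer t.

x = 12 + 22t, y = -8 - 15t for integer t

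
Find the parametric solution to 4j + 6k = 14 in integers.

Step 1: Compute gcd(4, 6) = 2.
Since 2 divides 14, solutions exist.

Step 2: Find a particular solution using extended Euclidean algorithm.
We get j₀ = -7, k₀ = 7.
Check: 4*-7 + 6*7 = 14 = 14 ✓

Step 3: Write the general solution.
j = -7 + (6/2)t = -7 + 3t
k = 7 - (4/2)t = 7 - 2t
for any integer t.

j = -7 + 3t, k = 7 - 2t for integer t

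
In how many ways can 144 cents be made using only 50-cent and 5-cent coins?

We need non-negative integers (x, y) with 50x + 5y = 144.
For each x from 0 to 2, check if (144 - 50x) is a non-negative multiple of 5.
Solutions (x, y): none
Count: 0

0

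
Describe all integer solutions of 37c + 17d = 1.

Step 1: Compute gcd(37, 17) = 1.
Since 1 divides 1, solutions exist.

Step 2: Find a particular solution using extended Euclidean algorithm.
We get c₀ = 6, d₀ = -13.
Check: 37*6 + 17*-13 = 1 = 1 ✓

Step 3: Write the general solution.
c = 6 + (17/1)t = 6 + 17t
d = -13 - (37/1)t = -13 - 37t
for any integer t.

c = 6 + 17t, d = -13 - 37t for integer t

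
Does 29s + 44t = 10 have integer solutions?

Step 1: Compute gcd(29, 44).
gcd(29, 44) = 1

Step 2: Check divisibility.
Does 1 divide 10? 10 = 1 x 10, so yes.

By the theorem on linear Diophantine equations, 29s + 44t = 10 has integer solutions if and only if gcd(29, 44) divides 10. Since 1 | 10, solutions exist.

Yes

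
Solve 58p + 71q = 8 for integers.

Step 1: Check solvability.
gcd(58, 71) = 1
Since 1 divides 8, solutions exist.

Step 2: Apply extended Euclidean algorithm to find gcd.
We find integers such that 58*x0 + 71*y0 = 1

Step 3: Scale the particular solution.
Multiply by 8/1 = 8:
p = -88, q = 72

Step 4: Verify.
58*(-88) + 71*(72) = 8 = 8 ✓

p = -88, q = 72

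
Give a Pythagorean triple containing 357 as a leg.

We need the other leg and hypotenuse such that 357² + x² = c².
Take x = 1276, c = 1325: 357² + 1276² = 127449 + 1628176 = 1755625 = 1325² ✓
Triple: (357, 1276, 1325)

(357, 1276, 1325)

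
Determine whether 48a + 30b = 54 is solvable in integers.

Step 1: Compute gcd(48, 30).
gcd(48, 30) = 6

Step 2: Check divisibility.
Does 6 divide 54? 54 = 6 x 9, so yes.

By the theorem on linear Diophantine equations, 48a + 30b = 54 has integer solutions if and only if gcd(48, 30) divides 54. Since 6 | 54, solutions exist.

Yes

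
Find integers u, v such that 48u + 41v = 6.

Step 1: Check solvability.
gcd(48, 41) = 1
Since 1 divides 6, solutions exist.

Step 2: Apply extended Euclidean algorithm to find gcd.
We find integers such that 48*x0 + 41*y0 = 1

Step 3: Scale the particular solution.
Multiply by 6/1 = 6:
u = 36, v = -42

Step 4: Verify.
48*(36) + 41*(-42) = 6 = 6 ✓

u = 36, v = -42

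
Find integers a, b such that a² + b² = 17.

We need to find integers a, b > 0 such that a² + b² = 17.
Trying a = 1: b² = 17 - 1² = 17 - 1 = 16
b = 4
Check: 1² + 4² = 1 + 16 = 17 ✓

17 = 1² + 4²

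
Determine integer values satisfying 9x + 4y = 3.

Step 1: Check solvability.
gcd(9, 4) = 1
Since 1 divides 3, solutions exist.

Step 2: Apply extended Euclidean algorithm to find gcd.
We find integers such that 9*x0 + 4*y0 = 1

Step 3: Scale the particular solution.
Multiply by 3/1 = 3:
x = 3, y = -6

Step 4: Verify.
9*(3) + 4*(-6) = 3 = 3 ✓

x = 3, y = -6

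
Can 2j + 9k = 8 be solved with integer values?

Step 1: Compute gcd(2, 9).
gcd(2, 9) = 1

Step 2: Check divisibility.
Does 1 divide 8? 8 = 1 x 8, so yes.

By the theorem on linear Diophantine equations, 2j + 9k = 8 has integer solutions if and only if gcd(2, 9) divides 8. Since 1 | 8, solutions exist.

Yes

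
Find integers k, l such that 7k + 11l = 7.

Step 1: Check solvability.
gcd(7, 11) = 1
Since 1 divides 7, solutions exist.

Step 2: Apply extended Euclidean algorithm to find gcd.
We find integers such that 7*x0 + 11*y0 = 1

Step 3: Scale the particular solution.
Multiply by 7/1 = 7:
k = -21, l = 14

Step 4: Verify.
7*(-21) + 11*(14) = 7 = 7 ✓

k = -21, l = 14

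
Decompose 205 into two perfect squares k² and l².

We need to find integers k, l > 0 such that k² + l² = 205.
Trying k = 3: l² = 205 - 3² = 205 - 9 = 196
l = 14
Check: 3² + 14² = 9 + 196 = 205 ✓

205 = 3² + 14²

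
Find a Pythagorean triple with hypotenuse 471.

We need a² + b² = 471² = 221841.
Trying: 255² + 396² = 65025 + 156816 = 221841 ✓

(255, 396, 471)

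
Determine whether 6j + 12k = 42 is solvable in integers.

Step 1: Compute gcd(6, 12).
gcd(6, 12) = 6

Step 2: Check divisibility.
Does 6 divide 42? 42 = 6 x 7, so yes.

By the theorem on linear Diophantine equations, 6j + 12k = 42 has integer solutions if and only if gcd(6, 12) divides 42. Since 6 | 42, solutions exist.

Yes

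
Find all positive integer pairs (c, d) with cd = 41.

The positive divisors of 41 are: 1, 41.
Each divisor d gives the pair (d, 41/d):
(1, 41), (41, 1)

(1, 41), (41, 1)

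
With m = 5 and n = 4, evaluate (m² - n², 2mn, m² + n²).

a = m² - n² = 25 - 16 = 9
b = 2mn = 2·5·4 = 40
c = m² + n² = 25 + 16 = 41
Verify: 9² + 40² = 81 + 1600 = 1681 = 41² ✓

(9, 40, 41)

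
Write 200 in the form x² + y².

We need to find integers x, y > 0 such that x² + y² = 200.
Trying x = 2: y² = 200 - 2² = 200 - 4 = 196
y = 14
Check: 2² + 14² = 4 + 196 = 200 ✓

200 = 2² + 14²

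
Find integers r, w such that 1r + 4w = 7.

Step 1: Check solvability.
gcd(1, 4) = 1
Since 1 divides 7, solutions exist.

Step 2: Apply extended Euclidean algorithm to find gcd.
We find integers such that 1*x0 + 4*y0 = 1

Step 3: Scale the particular solution.
Multiply by 7/1 = 7:
r = 7, w = 0

Step 4: Verify.
1*(7) + 4*(0) = 7 = 7 ✓

r = 7, w = 0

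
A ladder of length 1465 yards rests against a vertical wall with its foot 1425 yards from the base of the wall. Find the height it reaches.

The ladder, wall, and ground form a right triangle with hypotenuse 1465 and one leg 1425.
By the Pythagorean theorem: h² = 1465² - 1425² = 2146225 - 2030625 = 115600
h = √115600 = 340 yards

340 yards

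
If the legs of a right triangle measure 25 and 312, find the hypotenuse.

c² = a² + b² = 25² + 312² = 625 + 97344 = 97969
c = 313

313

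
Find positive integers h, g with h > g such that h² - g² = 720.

Factor: h² - g² = (h+g)(h-g) = 720.
We need two factors of 720 with the same parity.
Use h+g = 360 and h-g = 2 (product 360·2 = 720).
Adding: 2h = 362, so h = 181.
Subtracting: 2g = 358, so g = 179.
Check: 181² - 179² = 32761 - 32041 = 720 ✓

h = 181, g = 179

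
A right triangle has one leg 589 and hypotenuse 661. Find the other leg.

b² = c² - a² = 436921 - 346921 = 90000
b = 300

300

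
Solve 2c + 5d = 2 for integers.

Step 1: Check solvability.
gcd(2, 5) = 1
Since 1 divides 2, solutions exist.

Step 2: Apply extended Euclidean algorithm to find gcd.
We find integers such that 2*x0 + 5*y0 = 1

Step 3: Scale the particular solution.
Multiply by 2/1 = 2:
c = -4, d = 2

Step 4: Verify.
2*(-4) + 5*(2) = 2 = 2 ✓

c = -4, d = 2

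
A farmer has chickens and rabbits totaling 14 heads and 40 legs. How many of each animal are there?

Let c = chickens, r = rabbits.
Heads: c + r = 14
Legs: 2c + 4r = 40
From the first equation, c = 14 - r. Substitute:
2(14 - r) + 4r = 40
28 + 2r = 40
r = (40 - 28)/2 = 6
c = 14 - 6 = 8

Chickens: 8, Rabbits: 6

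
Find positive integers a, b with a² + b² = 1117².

We need a² + b² = 1117² = 1247689.
Trying: 235² + 1092² = 55225 + 1192464 = 1247689 ✓

(235, 1092, 1117)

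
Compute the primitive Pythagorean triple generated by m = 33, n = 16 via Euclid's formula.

a = m² - n² = 1089 - 256 = 833
b = 2mn = 2·33·16 = 1056
c = m² + n² = 1089 + 256 = 1345
Verify: 833² + 1056² = 693889 + 1115136 = 1809025 = 1345² ✓

(833, 1056, 1345)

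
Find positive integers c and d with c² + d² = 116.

We need to find integers c, d > 0 such that c² + d² = 116.
Trying c = 4: d² = 116 - 4² = 116 - 16 = 100
d = 10
Check: 4² + 10² = 16 + 100 = 116 ✓

116 = 4² + 10²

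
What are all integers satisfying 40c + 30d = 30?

Step 1: Compute gcd(40, 30) = 10.
Since 10 divides 30, solutions exist.

Step 2: Find a particular solution using extended Euclidean algorithm.
We get c₀ = 3, d₀ = -3.
Check: 40*3 + 30*-3 = 30 = 30 ✓

Step 3: Write the general solution.
c = 3 + (30/10)t = 3 + 3t
d = -3 - (40/10)t = -3 - 4t
for any integer t.

c = 3 + 3t, d = -3 - 4t for integer t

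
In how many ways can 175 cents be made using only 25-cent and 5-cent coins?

We need non-negative integers (x, y) with 25x + 5y = 175.
For each x from 0 to 7, check if (175 - 25x) is a non-negative multiple of 5.
Solutions (x, y): (0,35), (1,30), (2,25), (3,20), ...
Count: 8

8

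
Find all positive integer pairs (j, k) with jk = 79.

The positive divisors of 79 are: 1, 79.
Each divisor d gives the pair (d, 79/d):
(1, 79), (79, 1)

(1, 79), (79, 1)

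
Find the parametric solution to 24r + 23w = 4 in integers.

Step 1: Compute gcd(24, 23) = 1.
Since 1 divides 4, solutions exist.

Step 2: Find a particular solution using extended Euclidean algorithm.
We get r₀ = 4, w₀ = -4.
Check: 24*4 + 23*-4 = 4 = 4 ✓

Step 3: Write the general solution.
r = 4 + (23/1)t = 4 + 23t
w = -4 - (24/1)t = -4 - 24t
for any integer t.

r = 4 + 23t, w = -4 - 24t for integer t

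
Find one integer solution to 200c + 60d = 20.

Step 1: Check solvability.
gcd(200, 60) = 20
Since 20 divides 20, solutions exist.

Step 2: Apply extended Euclidean algorithm to find gcd.
We find integers such that 200*x0 + 60*y0 = 20

Step 3: Scale the particular solution.
Multiply by 20/20 = 1:
c = 1, d = -3

Step 4: Verify.
200*(1) + 60*(-3) = 20 = 20 ✓

c = 1, d = -3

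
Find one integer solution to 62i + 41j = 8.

Step 1: Check solvability.
gcd(62, 41) = 1
Since 1 divides 8, solutions exist.

Step 2: Apply extended Euclidean algorithm to find gcd.
We find integers such that 62*x0 + 41*y0 = 1

Step 3: Scale the particular solution.
Multiply by 8/1 = 8:
i = 16, j = -24

Step 4: Verify.
62*(16) + 41*(-24) = 8 = 8 ✓

i = 16, j = -24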